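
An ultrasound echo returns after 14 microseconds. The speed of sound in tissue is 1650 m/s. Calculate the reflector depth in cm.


depth = c * t / 2
t = 14 us = 1.4000e-05 s
depth = 1650 * 1.4000e-05 / 2
depth = 0.01155 m = 1.155 cm


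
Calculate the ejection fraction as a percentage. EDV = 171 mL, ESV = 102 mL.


SV = EDV - ESV = 171 - 102 = 69 mL
EF = SV/EDV * 100 = 69/171 * 100
EF = 40.35%


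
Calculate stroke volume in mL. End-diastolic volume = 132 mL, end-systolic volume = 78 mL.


SV = EDV - ESV
SV = 132 - 78
SV = 54 mL


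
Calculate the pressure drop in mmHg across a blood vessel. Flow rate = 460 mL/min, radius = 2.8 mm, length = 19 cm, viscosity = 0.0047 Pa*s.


dP = 8*mu*L*Q / (pi*r^4)
Q = 460 mL/min = 7.66667e-06 m^3/s
dP = 283.639 Pa = 283.639 / 133.322 mmHg = 2.127 mmHg


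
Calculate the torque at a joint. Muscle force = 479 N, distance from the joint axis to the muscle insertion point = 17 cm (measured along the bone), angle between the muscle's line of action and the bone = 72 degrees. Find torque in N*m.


Torque = F * d * sin(theta)   (moment arm = d*sin(theta))
d = 17 cm = 0.17 m
Torque = 479 * 0.17 * sin(72)
Torque = 77.44 N*m


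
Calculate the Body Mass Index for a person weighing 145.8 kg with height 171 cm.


BMI = weight / height^2
height = 171 cm = 1.71 m
BMI = 145.8 / 1.71^2
BMI = 49.86 kg/m^2


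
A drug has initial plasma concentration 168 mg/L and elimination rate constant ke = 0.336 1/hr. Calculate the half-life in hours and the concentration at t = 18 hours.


t_half = ln(2) / ke = 0.693147 / 0.336 = 2.063 hr
C(t) = C0 * exp(-ke*t) = 168 * exp(-0.336*18)
C(18) = 0.3969 mg/L


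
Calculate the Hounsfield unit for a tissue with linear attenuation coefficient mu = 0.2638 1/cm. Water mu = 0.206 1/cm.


HU = ((mu_tissue - mu_water) / mu_water) * 1000
HU = ((0.2638 - 0.206) / 0.206) * 1000
HU = 280.6


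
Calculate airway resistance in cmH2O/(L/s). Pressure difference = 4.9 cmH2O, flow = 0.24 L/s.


R = dP / flow
R = 4.9 / 0.24
R = 20.42 cmH2O/(L/s)


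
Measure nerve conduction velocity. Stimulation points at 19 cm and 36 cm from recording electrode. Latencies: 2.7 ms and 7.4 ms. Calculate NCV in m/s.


Distance = (36 - 19) / 100 = 0.17 m
dt = (7.4 - 2.7) / 1000 = 0.0047 s
NCV = dist / dt = 36.17 m/s


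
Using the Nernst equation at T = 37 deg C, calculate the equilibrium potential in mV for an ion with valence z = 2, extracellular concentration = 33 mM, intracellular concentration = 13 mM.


E = (RT/(zF)) * ln(C_out/C_in)
T = 37 + 273.15 = 310.15 K
E = (8.314 * 310.15 / (2 * 96485)) * ln(33/13)
E = 12.45 mV


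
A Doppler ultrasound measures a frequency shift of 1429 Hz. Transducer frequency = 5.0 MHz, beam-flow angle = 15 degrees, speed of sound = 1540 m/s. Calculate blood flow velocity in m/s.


v = fd * c / (2 * f0 * cos(theta))
v = 1429 * 1540 / (2 * 5.0000e+06 * cos(15))
v = 0.2278 m/s


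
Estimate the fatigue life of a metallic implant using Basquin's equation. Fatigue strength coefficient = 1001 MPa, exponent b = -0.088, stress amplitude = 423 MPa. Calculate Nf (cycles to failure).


sigma_a = sigma_f' * (2Nf)^b
2Nf = (sigma_a/sigma_f')^(1/b)
2Nf = (423/1001)^(1/-0.088)
2Nf = 17826.451
Nf = 8913


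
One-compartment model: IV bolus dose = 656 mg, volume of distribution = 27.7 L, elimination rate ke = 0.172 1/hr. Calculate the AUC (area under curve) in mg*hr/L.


C0 = Dose/Vd = 656/27.7 = 23.6823 mg/L
AUC = C0/ke = 23.6823/0.172
AUC = 137.7 mg*hr/L


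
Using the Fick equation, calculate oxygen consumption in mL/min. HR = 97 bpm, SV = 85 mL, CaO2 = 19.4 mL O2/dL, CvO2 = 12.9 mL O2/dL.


CO = HR*SV = 97*85/1000 = 8.245 L/min
a-v O2 diff = 19.4 - 12.9 = 6.5 mL/dL
VO2 = CO * (CaO2-CvO2) * 10 dL/L
VO2 = 8.245 * 6.5 * 10
VO2 = 535.9 mL/min


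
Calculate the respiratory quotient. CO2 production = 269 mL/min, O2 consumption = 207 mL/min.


RQ = VCO2 / VO2
RQ = 269 / 207
RQ = 1.3


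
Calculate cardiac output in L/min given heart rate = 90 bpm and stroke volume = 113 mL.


CO = HR * SV
CO = 90 * 113 / 1000
CO = 10.17 L/min


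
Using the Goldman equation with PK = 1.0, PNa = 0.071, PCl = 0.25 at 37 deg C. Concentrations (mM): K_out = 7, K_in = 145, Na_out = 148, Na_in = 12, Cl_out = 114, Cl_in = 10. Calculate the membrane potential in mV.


Vm = (RT/F)*ln((PK*Ko + PNa*Nao + PCl*Cli)/(PK*Ki + PNa*Nai + PCl*Clo))
Numer = 20.008, Denom = 174.352
Vm = -57.86 mV


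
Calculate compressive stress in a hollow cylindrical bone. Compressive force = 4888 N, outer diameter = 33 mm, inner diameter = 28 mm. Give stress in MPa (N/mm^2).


A = pi*(r_o^2 - r_i^2)
r_o = 16.5 mm, r_i = 14 mm
A = 239.546 mm^2
sigma = F/A = 4888 / 239.546
sigma = 20.41 MPa


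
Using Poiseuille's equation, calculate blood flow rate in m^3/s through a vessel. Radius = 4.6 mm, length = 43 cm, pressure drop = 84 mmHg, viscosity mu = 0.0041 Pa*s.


Q = pi*r^4*dP / (8*mu*L)
r = 0.0046 m, L = 0.43 m
dP = 84 mmHg = 11199.048 Pa
Q = 0.001117 m^3/s


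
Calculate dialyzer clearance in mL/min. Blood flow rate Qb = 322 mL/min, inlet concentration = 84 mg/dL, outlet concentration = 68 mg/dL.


K = Qb * (Cb_in - Cb_out) / Cb_in
K = 322 * (84 - 68) / 84
K = 61.33 mL/min


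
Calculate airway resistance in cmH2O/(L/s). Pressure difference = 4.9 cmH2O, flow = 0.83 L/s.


R = dP / flow
R = 4.9 / 0.83
R = 5.904 cmH2O/(L/s)


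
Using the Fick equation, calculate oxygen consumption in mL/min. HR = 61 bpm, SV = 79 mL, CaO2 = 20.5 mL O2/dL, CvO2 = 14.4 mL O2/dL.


CO = HR*SV = 61*79/1000 = 4.819 L/min
a-v O2 diff = 20.5 - 14.4 = 6.1 mL/dL
VO2 = CO * (CaO2-CvO2) * 10 dL/L
VO2 = 4.819 * 6.1 * 10
VO2 = 294 mL/min


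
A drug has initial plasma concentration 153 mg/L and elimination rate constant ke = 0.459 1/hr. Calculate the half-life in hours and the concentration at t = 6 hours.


t_half = ln(2) / ke = 0.693147 / 0.459 = 1.51 hr
C(t) = C0 * exp(-ke*t) = 153 * exp(-0.459*6)
C(6) = 9.742 mg/L


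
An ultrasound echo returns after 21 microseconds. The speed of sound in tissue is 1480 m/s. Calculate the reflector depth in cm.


depth = c * t / 2
t = 21 us = 2.1000e-05 s
depth = 1480 * 2.1000e-05 / 2
depth = 0.01554 m = 1.554 cm


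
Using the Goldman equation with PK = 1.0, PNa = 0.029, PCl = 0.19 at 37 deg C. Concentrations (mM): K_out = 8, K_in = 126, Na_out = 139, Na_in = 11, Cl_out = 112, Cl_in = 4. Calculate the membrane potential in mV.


Vm = (RT/F)*ln((PK*Ko + PNa*Nao + PCl*Cli)/(PK*Ki + PNa*Nai + PCl*Clo))
Numer = 12.791, Denom = 147.599
Vm = -65.36 mV


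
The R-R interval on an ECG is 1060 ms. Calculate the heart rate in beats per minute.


HR = 60 / RR_interval(s)
RR = 1060 ms = 1.06 s
HR = 60 / 1.06 = 56.6 bpm


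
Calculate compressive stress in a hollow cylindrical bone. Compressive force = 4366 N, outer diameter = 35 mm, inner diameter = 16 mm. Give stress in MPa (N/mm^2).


A = pi*(r_o^2 - r_i^2)
r_o = 17.5 mm, r_i = 8 mm
A = 761.051 mm^2
sigma = F/A = 4366 / 761.051
sigma = 5.737 MPa


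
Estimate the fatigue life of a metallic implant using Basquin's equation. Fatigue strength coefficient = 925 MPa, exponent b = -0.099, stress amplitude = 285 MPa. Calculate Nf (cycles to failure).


sigma_a = sigma_f' * (2Nf)^b
2Nf = (sigma_a/sigma_f')^(1/b)
2Nf = (285/925)^(1/-0.099)
2Nf = 146088.11
Nf = 7.304e+04


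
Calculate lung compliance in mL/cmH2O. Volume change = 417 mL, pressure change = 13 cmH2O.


C = dV / dP
C = 417 / 13
C = 32.08 mL/cmH2O


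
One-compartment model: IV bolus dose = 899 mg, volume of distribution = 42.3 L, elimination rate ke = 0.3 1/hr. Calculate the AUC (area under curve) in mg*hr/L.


C0 = Dose/Vd = 899/42.3 = 21.253 mg/L
AUC = C0/ke = 21.253/0.3
AUC = 70.84 mg*hr/L


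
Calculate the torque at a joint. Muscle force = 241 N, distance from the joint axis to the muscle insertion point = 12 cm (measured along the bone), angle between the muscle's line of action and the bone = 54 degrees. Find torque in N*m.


Torque = F * d * sin(theta)   (moment arm = d*sin(theta))
d = 12 cm = 0.12 m
Torque = 241 * 0.12 * sin(54)
Torque = 23.4 N*m


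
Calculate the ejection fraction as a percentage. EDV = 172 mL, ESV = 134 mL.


SV = EDV - ESV = 172 - 134 = 38 mL
EF = SV/EDV * 100 = 38/172 * 100
EF = 22.09%


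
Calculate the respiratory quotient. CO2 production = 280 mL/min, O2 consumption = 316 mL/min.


RQ = VCO2 / VO2
RQ = 280 / 316
RQ = 0.8861


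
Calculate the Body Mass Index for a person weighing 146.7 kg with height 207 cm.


BMI = weight / height^2
height = 207 cm = 2.07 m
BMI = 146.7 / 2.07^2
BMI = 34.24 kg/m^2


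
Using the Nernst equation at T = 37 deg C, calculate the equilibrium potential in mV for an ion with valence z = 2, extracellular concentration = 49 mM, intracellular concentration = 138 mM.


E = (RT/(zF)) * ln(C_out/C_in)
T = 37 + 273.15 = 310.15 K
E = (8.314 * 310.15 / (2 * 96485)) * ln(49/138)
E = -13.84 mV


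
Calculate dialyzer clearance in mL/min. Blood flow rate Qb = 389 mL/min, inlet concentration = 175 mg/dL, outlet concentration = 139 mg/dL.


K = Qb * (Cb_in - Cb_out) / Cb_in
K = 389 * (175 - 139) / 175
K = 80.02 mL/min


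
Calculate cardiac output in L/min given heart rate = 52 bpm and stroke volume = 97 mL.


CO = HR * SV
CO = 52 * 97 / 1000
CO = 5.044 L/min


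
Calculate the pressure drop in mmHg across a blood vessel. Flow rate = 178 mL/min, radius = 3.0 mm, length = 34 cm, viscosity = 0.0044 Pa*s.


dP = 8*mu*L*Q / (pi*r^4)
Q = 178 mL/min = 2.96667e-06 m^3/s
dP = 139.526 Pa = 139.526 / 133.322 mmHg = 1.047 mmHg


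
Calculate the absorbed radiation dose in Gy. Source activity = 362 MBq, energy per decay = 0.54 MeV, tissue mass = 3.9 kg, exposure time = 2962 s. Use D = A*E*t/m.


A = 362 MBq = 3.6200e+08 Bq
E = 0.54 MeV = 8.6508e-14 J
D = A*E*t/m = 3.6200e+08*8.6508e-14*2962/3.9
D = 0.02378 Gy


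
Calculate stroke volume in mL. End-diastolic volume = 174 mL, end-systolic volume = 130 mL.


SV = EDV - ESV
SV = 174 - 130
SV = 44 mL


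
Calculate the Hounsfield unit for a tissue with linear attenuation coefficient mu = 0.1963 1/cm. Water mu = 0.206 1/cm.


HU = ((mu_tissue - mu_water) / mu_water) * 1000
HU = ((0.1963 - 0.206) / 0.206) * 1000
HU = -47.09


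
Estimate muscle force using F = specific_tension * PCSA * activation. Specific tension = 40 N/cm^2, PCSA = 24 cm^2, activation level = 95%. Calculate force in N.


F = sigma * PCSA * activation
F = 40 * 24 * 0.95
F = 912 N


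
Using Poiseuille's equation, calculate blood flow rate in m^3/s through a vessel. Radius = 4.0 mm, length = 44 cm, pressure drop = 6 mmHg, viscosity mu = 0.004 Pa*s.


Q = pi*r^4*dP / (8*mu*L)
r = 0.004 m, L = 0.44 m
dP = 6 mmHg = 799.932 Pa
Q = 4.5692e-05 m^3/s


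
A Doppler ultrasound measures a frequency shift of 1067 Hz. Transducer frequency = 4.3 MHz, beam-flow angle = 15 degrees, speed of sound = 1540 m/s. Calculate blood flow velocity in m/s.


v = fd * c / (2 * f0 * cos(theta))
v = 1067 * 1540 / (2 * 4.3000e+06 * cos(15))
v = 0.1978 m/s


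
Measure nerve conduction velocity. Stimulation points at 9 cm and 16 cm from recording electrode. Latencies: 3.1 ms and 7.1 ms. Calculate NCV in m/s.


Distance = (16 - 9) / 100 = 0.07 m
dt = (7.1 - 3.1) / 1000 = 0.004 s
NCV = dist / dt = 17.5 m/s


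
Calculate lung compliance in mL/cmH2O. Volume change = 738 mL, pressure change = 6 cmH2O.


C = dV / dP
C = 738 / 6
C = 123 mL/cmH2O


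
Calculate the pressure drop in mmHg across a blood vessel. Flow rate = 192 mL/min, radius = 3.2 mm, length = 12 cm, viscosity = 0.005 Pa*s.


dP = 8*mu*L*Q / (pi*r^4)
Q = 192 mL/min = 3.2e-06 m^3/s
dP = 46.6274 Pa = 46.6274 / 133.322 mmHg = 0.3497 mmHg


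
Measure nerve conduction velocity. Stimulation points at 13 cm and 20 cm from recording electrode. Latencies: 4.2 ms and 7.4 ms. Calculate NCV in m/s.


Distance = (20 - 13) / 100 = 0.07 m
dt = (7.4 - 4.2) / 1000 = 0.0032 s
NCV = dist / dt = 21.88 m/s


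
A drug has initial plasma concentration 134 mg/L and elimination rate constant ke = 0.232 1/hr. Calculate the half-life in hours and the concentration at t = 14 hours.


t_half = ln(2) / ke = 0.693147 / 0.232 = 2.988 hr
C(t) = C0 * exp(-ke*t) = 134 * exp(-0.232*14)
C(14) = 5.206 mg/L


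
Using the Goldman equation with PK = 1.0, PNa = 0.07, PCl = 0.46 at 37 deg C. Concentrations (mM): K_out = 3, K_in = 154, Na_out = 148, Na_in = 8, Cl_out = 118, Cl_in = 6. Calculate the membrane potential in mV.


Vm = (RT/F)*ln((PK*Ko + PNa*Nao + PCl*Cli)/(PK*Ki + PNa*Nai + PCl*Clo))
Numer = 16.12, Denom = 208.84
Vm = -68.46 mV


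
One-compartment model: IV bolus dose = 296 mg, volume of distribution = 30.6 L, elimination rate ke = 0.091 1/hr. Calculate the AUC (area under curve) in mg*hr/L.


C0 = Dose/Vd = 296/30.6 = 9.6732 mg/L
AUC = C0/ke = 9.6732/0.091
AUC = 106.3 mg*hr/L


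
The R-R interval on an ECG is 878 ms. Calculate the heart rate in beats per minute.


HR = 60 / RR_interval(s)
RR = 878 ms = 0.878 s
HR = 60 / 0.878 = 68.34 bpm


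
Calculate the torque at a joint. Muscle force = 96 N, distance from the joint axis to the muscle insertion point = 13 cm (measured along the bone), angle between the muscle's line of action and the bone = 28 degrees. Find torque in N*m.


Torque = F * d * sin(theta)   (moment arm = d*sin(theta))
d = 13 cm = 0.13 m
Torque = 96 * 0.13 * sin(28)
Torque = 5.859 N*m


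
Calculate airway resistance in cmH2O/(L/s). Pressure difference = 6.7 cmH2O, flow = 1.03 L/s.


R = dP / flow
R = 6.7 / 1.03
R = 6.505 cmH2O/(L/s)


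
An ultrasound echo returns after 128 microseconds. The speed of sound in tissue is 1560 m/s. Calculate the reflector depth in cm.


depth = c * t / 2
t = 128 us = 1.2800e-04 s
depth = 1560 * 1.2800e-04 / 2
depth = 0.09984 m = 9.984 cm


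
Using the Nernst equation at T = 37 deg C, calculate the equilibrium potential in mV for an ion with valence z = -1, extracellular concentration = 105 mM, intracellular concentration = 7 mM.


E = (RT/(zF)) * ln(C_out/C_in)
T = 37 + 273.15 = 310.15 K
E = (8.314 * 310.15 / (-1 * 96485)) * ln(105/7)
E = -72.37 mV


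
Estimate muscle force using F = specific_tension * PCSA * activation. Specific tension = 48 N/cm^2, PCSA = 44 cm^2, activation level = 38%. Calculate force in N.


F = sigma * PCSA * activation
F = 48 * 44 * 0.38
F = 802.6 N


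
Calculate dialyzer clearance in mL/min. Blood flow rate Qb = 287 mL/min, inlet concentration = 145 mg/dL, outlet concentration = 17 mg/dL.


K = Qb * (Cb_in - Cb_out) / Cb_in
K = 287 * (145 - 17) / 145
K = 253.4 mL/min


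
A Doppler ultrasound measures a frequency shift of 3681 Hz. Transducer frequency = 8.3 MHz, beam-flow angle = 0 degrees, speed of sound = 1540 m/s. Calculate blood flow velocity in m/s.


v = fd * c / (2 * f0 * cos(theta))
v = 3681 * 1540 / (2 * 8.3000e+06 * cos(0))
v = 0.3415 m/s


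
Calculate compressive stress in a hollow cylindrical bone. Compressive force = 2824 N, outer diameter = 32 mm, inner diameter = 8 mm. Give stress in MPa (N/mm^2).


A = pi*(r_o^2 - r_i^2)
r_o = 16 mm, r_i = 4 mm
A = 753.982 mm^2
sigma = F/A = 2824 / 753.982
sigma = 3.745 MPa


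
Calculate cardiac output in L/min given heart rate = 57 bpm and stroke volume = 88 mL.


CO = HR * SV
CO = 57 * 88 / 1000
CO = 5.016 L/min


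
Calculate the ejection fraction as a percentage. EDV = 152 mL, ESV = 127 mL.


SV = EDV - ESV = 152 - 127 = 25 mL
EF = SV/EDV * 100 = 25/152 * 100
EF = 16.45%


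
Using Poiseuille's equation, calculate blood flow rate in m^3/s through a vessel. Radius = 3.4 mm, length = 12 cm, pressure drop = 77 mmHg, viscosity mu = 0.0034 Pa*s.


Q = pi*r^4*dP / (8*mu*L)
r = 0.0034 m, L = 0.12 m
dP = 77 mmHg = 10265.794 Pa
Q = 0.00132 m^3/s


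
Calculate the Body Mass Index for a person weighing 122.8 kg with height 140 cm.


BMI = weight / height^2
height = 140 cm = 1.4 m
BMI = 122.8 / 1.4^2
BMI = 62.65 kg/m^2


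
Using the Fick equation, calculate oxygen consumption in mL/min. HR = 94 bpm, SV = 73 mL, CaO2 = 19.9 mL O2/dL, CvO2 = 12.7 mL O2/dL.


CO = HR*SV = 94*73/1000 = 6.862 L/min
a-v O2 diff = 19.9 - 12.7 = 7.2 mL/dL
VO2 = CO * (CaO2-CvO2) * 10 dL/L
VO2 = 6.862 * 7.2 * 10
VO2 = 494.1 mL/min


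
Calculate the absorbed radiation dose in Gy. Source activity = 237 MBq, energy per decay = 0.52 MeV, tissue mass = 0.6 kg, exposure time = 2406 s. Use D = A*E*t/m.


A = 237 MBq = 2.3700e+08 Bq
E = 0.52 MeV = 8.3304e-14 J
D = A*E*t/m = 2.3700e+08*8.3304e-14*2406/0.6
D = 0.07917 Gy


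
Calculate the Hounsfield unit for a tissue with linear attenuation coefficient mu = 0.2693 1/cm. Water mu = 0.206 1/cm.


HU = ((mu_tissue - mu_water) / mu_water) * 1000
HU = ((0.2693 - 0.206) / 0.206) * 1000
HU = 307.3


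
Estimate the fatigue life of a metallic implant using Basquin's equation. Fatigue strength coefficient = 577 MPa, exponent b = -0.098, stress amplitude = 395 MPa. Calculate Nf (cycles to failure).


sigma_a = sigma_f' * (2Nf)^b
2Nf = (sigma_a/sigma_f')^(1/b)
2Nf = (395/577)^(1/-0.098)
2Nf = 47.794142
Nf = 23.9


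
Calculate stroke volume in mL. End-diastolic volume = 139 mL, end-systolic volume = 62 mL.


SV = EDV - ESV
SV = 139 - 62
SV = 77 mL


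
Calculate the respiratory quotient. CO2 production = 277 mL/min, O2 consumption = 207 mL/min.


RQ = VCO2 / VO2
RQ = 277 / 207
RQ = 1.338


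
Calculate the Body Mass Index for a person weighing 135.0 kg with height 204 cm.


BMI = weight / height^2
height = 204 cm = 2.04 m
BMI = 135.0 / 2.04^2
BMI = 32.44 kg/m^2


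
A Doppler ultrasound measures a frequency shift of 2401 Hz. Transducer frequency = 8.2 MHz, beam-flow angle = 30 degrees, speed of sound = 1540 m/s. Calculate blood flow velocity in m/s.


v = fd * c / (2 * f0 * cos(theta))
v = 2401 * 1540 / (2 * 8.2000e+06 * cos(30))
v = 0.2603 m/s


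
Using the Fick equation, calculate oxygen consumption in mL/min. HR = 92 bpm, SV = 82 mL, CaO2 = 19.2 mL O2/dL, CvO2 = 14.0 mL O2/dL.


CO = HR*SV = 92*82/1000 = 7.544 L/min
a-v O2 diff = 19.2 - 14.0 = 5.2 mL/dL
VO2 = CO * (CaO2-CvO2) * 10 dL/L
VO2 = 7.544 * 5.2 * 10
VO2 = 392.3 mL/min


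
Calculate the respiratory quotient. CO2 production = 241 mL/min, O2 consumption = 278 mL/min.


RQ = VCO2 / VO2
RQ = 241 / 278
RQ = 0.8669


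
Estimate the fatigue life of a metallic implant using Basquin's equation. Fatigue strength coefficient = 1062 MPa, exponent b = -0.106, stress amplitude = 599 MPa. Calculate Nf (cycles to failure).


sigma_a = sigma_f' * (2Nf)^b
2Nf = (sigma_a/sigma_f')^(1/b)
2Nf = (599/1062)^(1/-0.106)
2Nf = 221.9242
Nf = 111


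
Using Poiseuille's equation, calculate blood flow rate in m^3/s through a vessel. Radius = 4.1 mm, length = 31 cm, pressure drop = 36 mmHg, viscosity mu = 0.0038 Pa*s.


Q = pi*r^4*dP / (8*mu*L)
r = 0.0041 m, L = 0.31 m
dP = 36 mmHg = 4799.592 Pa
Q = 4.5212e-04 m^3/s


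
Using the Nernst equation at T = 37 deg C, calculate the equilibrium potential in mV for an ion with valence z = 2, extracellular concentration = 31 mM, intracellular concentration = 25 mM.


E = (RT/(zF)) * ln(C_out/C_in)
T = 37 + 273.15 = 310.15 K
E = (8.314 * 310.15 / (2 * 96485)) * ln(31/25)
E = 2.874 mV


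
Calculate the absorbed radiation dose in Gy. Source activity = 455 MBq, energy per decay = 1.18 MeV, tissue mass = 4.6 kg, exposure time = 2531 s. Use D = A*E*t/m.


A = 455 MBq = 4.5500e+08 Bq
E = 1.18 MeV = 1.89036e-13 J
D = A*E*t/m = 4.5500e+08*1.89036e-13*2531/4.6
D = 0.04732 Gy


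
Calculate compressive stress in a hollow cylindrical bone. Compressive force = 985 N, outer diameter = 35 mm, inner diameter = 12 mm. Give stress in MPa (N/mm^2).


A = pi*(r_o^2 - r_i^2)
r_o = 17.5 mm, r_i = 6 mm
A = 849.015 mm^2
sigma = F/A = 985 / 849.015
sigma = 1.16 MPa


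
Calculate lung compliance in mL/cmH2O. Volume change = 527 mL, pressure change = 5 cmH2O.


C = dV / dP
C = 527 / 5
C = 105.4 mL/cmH2O


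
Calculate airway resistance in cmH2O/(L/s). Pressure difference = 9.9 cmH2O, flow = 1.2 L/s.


R = dP / flow
R = 9.9 / 1.2
R = 8.25 cmH2O/(L/s)


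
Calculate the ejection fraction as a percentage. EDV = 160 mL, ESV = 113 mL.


SV = EDV - ESV = 160 - 113 = 47 mL
EF = SV/EDV * 100 = 47/160 * 100
EF = 29.38%


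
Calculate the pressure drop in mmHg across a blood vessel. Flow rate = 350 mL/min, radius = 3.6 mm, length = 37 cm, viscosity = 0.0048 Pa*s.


dP = 8*mu*L*Q / (pi*r^4)
Q = 350 mL/min = 5.83333e-06 m^3/s
dP = 157.069 Pa = 157.069 / 133.322 mmHg = 1.178 mmHg


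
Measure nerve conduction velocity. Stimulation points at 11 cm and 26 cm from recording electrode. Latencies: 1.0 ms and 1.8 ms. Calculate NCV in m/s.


Distance = (26 - 11) / 100 = 0.15 m
dt = (1.8 - 1.0) / 1000 = 8.0000e-04 s
NCV = dist / dt = 187.5 m/s


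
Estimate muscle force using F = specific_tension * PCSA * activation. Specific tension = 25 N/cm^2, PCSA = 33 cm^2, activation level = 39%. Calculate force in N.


F = sigma * PCSA * activation
F = 25 * 33 * 0.39
F = 321.8 N


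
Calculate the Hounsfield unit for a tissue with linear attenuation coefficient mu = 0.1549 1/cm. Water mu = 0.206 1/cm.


HU = ((mu_tissue - mu_water) / mu_water) * 1000
HU = ((0.1549 - 0.206) / 0.206) * 1000
HU = -248.1


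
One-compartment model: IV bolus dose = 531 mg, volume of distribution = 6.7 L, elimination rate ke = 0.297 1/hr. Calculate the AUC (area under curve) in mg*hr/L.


C0 = Dose/Vd = 531/6.7 = 79.2537 mg/L
AUC = C0/ke = 79.2537/0.297
AUC = 266.8 mg*hr/L


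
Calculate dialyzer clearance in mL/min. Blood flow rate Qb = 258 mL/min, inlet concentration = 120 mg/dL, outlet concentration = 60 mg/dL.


K = Qb * (Cb_in - Cb_out) / Cb_in
K = 258 * (120 - 60) / 120
K = 129 mL/min


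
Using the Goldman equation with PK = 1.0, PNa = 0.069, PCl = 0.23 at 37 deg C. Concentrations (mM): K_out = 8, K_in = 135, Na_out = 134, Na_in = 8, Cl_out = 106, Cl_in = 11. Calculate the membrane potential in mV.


Vm = (RT/F)*ln((PK*Ko + PNa*Nao + PCl*Cli)/(PK*Ki + PNa*Nai + PCl*Clo))
Numer = 19.776, Denom = 159.932
Vm = -55.86 mV


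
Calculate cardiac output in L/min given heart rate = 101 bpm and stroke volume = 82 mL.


CO = HR * SV
CO = 101 * 82 / 1000
CO = 8.282 L/min


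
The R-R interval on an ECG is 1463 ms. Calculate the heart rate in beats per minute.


HR = 60 / RR_interval(s)
RR = 1463 ms = 1.463 s
HR = 60 / 1.463 = 41.01 bpm


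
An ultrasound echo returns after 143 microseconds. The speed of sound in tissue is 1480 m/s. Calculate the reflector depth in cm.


depth = c * t / 2
t = 143 us = 1.4300e-04 s
depth = 1480 * 1.4300e-04 / 2
depth = 0.10582 m = 10.582 cm


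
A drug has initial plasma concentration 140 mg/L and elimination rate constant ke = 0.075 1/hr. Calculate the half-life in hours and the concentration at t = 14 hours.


t_half = ln(2) / ke = 0.693147 / 0.075 = 9.242 hr
C(t) = C0 * exp(-ke*t) = 140 * exp(-0.075*14)
C(14) = 48.99 mg/L


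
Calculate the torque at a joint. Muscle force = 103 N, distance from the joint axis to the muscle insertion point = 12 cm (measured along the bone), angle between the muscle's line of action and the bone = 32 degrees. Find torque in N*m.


Torque = F * d * sin(theta)   (moment arm = d*sin(theta))
d = 12 cm = 0.12 m
Torque = 103 * 0.12 * sin(32)
Torque = 6.55 N*m


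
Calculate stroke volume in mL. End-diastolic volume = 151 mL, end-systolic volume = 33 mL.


SV = EDV - ESV
SV = 151 - 33
SV = 118 mL


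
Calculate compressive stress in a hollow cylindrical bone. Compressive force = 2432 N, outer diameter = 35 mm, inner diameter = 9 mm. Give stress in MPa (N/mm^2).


A = pi*(r_o^2 - r_i^2)
r_o = 17.5 mm, r_i = 4.5 mm
A = 898.495 mm^2
sigma = F/A = 2432 / 898.495
sigma = 2.707 MPa


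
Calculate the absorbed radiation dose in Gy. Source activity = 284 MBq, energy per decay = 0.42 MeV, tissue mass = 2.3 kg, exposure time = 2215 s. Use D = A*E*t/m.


A = 284 MBq = 2.8400e+08 Bq
E = 0.42 MeV = 6.7284e-14 J
D = A*E*t/m = 2.8400e+08*6.7284e-14*2215/2.3
D = 0.0184 Gy


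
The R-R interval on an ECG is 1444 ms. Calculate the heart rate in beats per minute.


HR = 60 / RR_interval(s)
RR = 1444 ms = 1.444 s
HR = 60 / 1.444 = 41.55 bpm


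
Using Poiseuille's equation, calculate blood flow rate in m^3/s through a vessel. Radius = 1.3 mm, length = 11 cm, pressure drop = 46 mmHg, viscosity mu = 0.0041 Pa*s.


Q = pi*r^4*dP / (8*mu*L)
r = 0.0013 m, L = 0.11 m
dP = 46 mmHg = 6132.812 Pa
Q = 1.5252e-05 m^3/s


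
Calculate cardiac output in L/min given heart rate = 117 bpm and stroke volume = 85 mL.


CO = HR * SV
CO = 117 * 85 / 1000
CO = 9.945 L/min


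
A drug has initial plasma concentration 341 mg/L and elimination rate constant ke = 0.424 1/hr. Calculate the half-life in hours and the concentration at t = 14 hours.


t_half = ln(2) / ke = 0.693147 / 0.424 = 1.635 hr
C(t) = C0 * exp(-ke*t) = 341 * exp(-0.424*14)
C(14) = 0.9011 mg/L


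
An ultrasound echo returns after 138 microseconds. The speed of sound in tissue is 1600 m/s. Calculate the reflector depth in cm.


depth = c * t / 2
t = 138 us = 1.3800e-04 s
depth = 1600 * 1.3800e-04 / 2
depth = 0.1104 m = 11.04 cm


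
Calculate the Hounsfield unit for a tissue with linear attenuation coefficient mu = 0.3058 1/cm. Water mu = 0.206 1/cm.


HU = ((mu_tissue - mu_water) / mu_water) * 1000
HU = ((0.3058 - 0.206) / 0.206) * 1000
HU = 484.5


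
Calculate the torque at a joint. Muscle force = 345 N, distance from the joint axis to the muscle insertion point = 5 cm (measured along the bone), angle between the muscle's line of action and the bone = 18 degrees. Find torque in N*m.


Torque = F * d * sin(theta)   (moment arm = d*sin(theta))
d = 5 cm = 0.05 m
Torque = 345 * 0.05 * sin(18)
Torque = 5.331 N*m


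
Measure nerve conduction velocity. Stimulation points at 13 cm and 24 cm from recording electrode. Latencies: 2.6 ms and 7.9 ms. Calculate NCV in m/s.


Distance = (24 - 13) / 100 = 0.11 m
dt = (7.9 - 2.6) / 1000 = 0.0053 s
NCV = dist / dt = 20.75 m/s


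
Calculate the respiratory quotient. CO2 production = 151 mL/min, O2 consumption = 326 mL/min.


RQ = VCO2 / VO2
RQ = 151 / 326
RQ = 0.4632


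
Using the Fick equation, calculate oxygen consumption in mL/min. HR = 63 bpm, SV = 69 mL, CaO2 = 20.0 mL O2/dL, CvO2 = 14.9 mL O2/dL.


CO = HR*SV = 63*69/1000 = 4.347 L/min
a-v O2 diff = 20.0 - 14.9 = 5.1 mL/dL
VO2 = CO * (CaO2-CvO2) * 10 dL/L
VO2 = 4.347 * 5.1 * 10
VO2 = 221.7 mL/min


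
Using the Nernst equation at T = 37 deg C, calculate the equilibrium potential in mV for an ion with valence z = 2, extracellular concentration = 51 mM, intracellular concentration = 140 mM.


E = (RT/(zF)) * ln(C_out/C_in)
T = 37 + 273.15 = 310.15 K
E = (8.314 * 310.15 / (2 * 96485)) * ln(51/140)
E = -13.49 mV


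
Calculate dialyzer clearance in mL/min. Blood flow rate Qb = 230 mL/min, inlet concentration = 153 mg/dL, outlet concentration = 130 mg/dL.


K = Qb * (Cb_in - Cb_out) / Cb_in
K = 230 * (153 - 130) / 153
K = 34.58 mL/min


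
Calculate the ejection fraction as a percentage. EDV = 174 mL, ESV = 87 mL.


SV = EDV - ESV = 174 - 87 = 87 mL
EF = SV/EDV * 100 = 87/174 * 100
EF = 50%


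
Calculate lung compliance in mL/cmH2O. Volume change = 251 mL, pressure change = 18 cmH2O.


C = dV / dP
C = 251 / 18
C = 13.94 mL/cmH2O


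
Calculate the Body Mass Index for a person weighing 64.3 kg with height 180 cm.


BMI = weight / height^2
height = 180 cm = 1.8 m
BMI = 64.3 / 1.8^2
BMI = 19.85 kg/m^2


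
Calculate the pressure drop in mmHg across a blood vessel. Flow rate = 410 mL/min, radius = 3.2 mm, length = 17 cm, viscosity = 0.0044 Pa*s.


dP = 8*mu*L*Q / (pi*r^4)
Q = 410 mL/min = 6.83333e-06 m^3/s
dP = 124.129 Pa = 124.129 / 133.322 mmHg = 0.931 mmHg


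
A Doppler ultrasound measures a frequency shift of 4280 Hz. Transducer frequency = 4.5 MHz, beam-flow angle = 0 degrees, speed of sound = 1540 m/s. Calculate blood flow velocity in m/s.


v = fd * c / (2 * f0 * cos(theta))
v = 4280 * 1540 / (2 * 4.5000e+06 * cos(0))
v = 0.7324 m/s


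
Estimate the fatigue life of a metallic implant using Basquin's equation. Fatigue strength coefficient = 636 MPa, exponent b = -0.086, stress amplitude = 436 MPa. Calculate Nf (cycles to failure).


sigma_a = sigma_f' * (2Nf)^b
2Nf = (sigma_a/sigma_f')^(1/b)
2Nf = (436/636)^(1/-0.086)
2Nf = 80.655723
Nf = 40.33


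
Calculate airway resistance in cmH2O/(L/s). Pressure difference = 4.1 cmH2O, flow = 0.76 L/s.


R = dP / flow
R = 4.1 / 0.76
R = 5.395 cmH2O/(L/s)


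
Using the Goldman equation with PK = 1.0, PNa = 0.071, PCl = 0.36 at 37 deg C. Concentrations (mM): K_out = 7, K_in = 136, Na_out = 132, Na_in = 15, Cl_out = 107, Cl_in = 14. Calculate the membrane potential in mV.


Vm = (RT/F)*ln((PK*Ko + PNa*Nao + PCl*Cli)/(PK*Ki + PNa*Nai + PCl*Clo))
Numer = 21.412, Denom = 175.585
Vm = -56.23 mV


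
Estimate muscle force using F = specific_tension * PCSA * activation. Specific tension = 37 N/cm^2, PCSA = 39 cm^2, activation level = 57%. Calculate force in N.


F = sigma * PCSA * activation
F = 37 * 39 * 0.57
F = 822.5 N


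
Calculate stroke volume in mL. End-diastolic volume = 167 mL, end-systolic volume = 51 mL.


SV = EDV - ESV
SV = 167 - 51
SV = 116 mL


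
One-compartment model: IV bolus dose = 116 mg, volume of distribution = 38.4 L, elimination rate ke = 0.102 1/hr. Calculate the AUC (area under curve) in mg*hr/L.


C0 = Dose/Vd = 116/38.4 = 3.02083 mg/L
AUC = C0/ke = 3.02083/0.102
AUC = 29.62 mg*hr/L


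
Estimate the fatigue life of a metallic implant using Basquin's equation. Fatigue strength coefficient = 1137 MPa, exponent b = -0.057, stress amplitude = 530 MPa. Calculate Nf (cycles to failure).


sigma_a = sigma_f' * (2Nf)^b
2Nf = (sigma_a/sigma_f')^(1/b)
2Nf = (530/1137)^(1/-0.057)
2Nf = 653911.86
Nf = 3.27e+05


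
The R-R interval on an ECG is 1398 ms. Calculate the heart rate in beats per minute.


HR = 60 / RR_interval(s)
RR = 1398 ms = 1.398 s
HR = 60 / 1.398 = 42.92 bpm


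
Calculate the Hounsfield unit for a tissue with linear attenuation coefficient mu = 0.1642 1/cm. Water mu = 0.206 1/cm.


HU = ((mu_tissue - mu_water) / mu_water) * 1000
HU = ((0.1642 - 0.206) / 0.206) * 1000
HU = -202.9


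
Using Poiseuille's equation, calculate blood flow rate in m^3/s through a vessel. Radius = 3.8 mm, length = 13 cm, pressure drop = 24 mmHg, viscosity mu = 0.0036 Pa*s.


Q = pi*r^4*dP / (8*mu*L)
r = 0.0038 m, L = 0.13 m
dP = 24 mmHg = 3199.728 Pa
Q = 5.5984e-04 m^3/s


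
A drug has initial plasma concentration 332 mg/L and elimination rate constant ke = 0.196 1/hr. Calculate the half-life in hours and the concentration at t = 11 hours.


t_half = ln(2) / ke = 0.693147 / 0.196 = 3.536 hr
C(t) = C0 * exp(-ke*t) = 332 * exp(-0.196*11)
C(11) = 38.44 mg/L


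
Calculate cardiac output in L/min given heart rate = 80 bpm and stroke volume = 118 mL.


CO = HR * SV
CO = 80 * 118 / 1000
CO = 9.44 L/min


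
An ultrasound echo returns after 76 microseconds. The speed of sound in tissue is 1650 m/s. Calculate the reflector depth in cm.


depth = c * t / 2
t = 76 us = 7.6000e-05 s
depth = 1650 * 7.6000e-05 / 2
depth = 0.0627 m = 6.27 cm


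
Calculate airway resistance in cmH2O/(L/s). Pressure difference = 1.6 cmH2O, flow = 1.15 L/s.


R = dP / flow
R = 1.6 / 1.15
R = 1.391 cmH2O/(L/s)


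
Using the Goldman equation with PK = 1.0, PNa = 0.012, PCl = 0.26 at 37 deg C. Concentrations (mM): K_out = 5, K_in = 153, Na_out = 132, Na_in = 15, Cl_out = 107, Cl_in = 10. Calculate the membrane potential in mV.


Vm = (RT/F)*ln((PK*Ko + PNa*Nao + PCl*Cli)/(PK*Ki + PNa*Nai + PCl*Clo))
Numer = 9.184, Denom = 181
Vm = -79.67 mV


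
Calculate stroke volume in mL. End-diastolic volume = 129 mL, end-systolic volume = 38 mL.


SV = EDV - ESV
SV = 129 - 38
SV = 91 mL


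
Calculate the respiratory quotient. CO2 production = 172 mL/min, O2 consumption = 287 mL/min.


RQ = VCO2 / VO2
RQ = 172 / 287
RQ = 0.5993


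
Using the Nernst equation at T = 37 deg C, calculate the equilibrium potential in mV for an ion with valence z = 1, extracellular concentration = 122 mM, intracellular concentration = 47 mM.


E = (RT/(zF)) * ln(C_out/C_in)
T = 37 + 273.15 = 310.15 K
E = (8.314 * 310.15 / (1 * 96485)) * ln(122/47)
E = 25.49 mV


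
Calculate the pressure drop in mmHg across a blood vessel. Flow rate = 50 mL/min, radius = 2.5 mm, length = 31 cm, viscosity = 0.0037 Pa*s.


dP = 8*mu*L*Q / (pi*r^4)
Q = 50 mL/min = 8.33333e-07 m^3/s
dP = 62.3106 Pa = 62.3106 / 133.322 mmHg = 0.4674 mmHg


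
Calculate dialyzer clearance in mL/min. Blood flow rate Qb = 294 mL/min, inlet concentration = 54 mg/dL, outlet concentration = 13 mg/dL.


K = Qb * (Cb_in - Cb_out) / Cb_in
K = 294 * (54 - 13) / 54
K = 223.2 mL/min


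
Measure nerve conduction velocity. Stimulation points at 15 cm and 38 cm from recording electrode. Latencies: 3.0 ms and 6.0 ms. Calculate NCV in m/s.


Distance = (38 - 15) / 100 = 0.23 m
dt = (6.0 - 3.0) / 1000 = 0.003 s
NCV = dist / dt = 76.67 m/s


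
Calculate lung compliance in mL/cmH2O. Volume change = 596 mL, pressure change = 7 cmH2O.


C = dV / dP
C = 596 / 7
C = 85.14 mL/cmH2O


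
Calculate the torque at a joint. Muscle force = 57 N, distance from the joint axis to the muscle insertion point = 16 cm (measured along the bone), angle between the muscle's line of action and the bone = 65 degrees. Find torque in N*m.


Torque = F * d * sin(theta)   (moment arm = d*sin(theta))
d = 16 cm = 0.16 m
Torque = 57 * 0.16 * sin(65)
Torque = 8.266 N*m


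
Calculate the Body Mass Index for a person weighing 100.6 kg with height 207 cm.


BMI = weight / height^2
height = 207 cm = 2.07 m
BMI = 100.6 / 2.07^2
BMI = 23.48 kg/m^2


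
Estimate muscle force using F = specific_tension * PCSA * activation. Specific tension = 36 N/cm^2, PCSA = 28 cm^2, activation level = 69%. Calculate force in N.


F = sigma * PCSA * activation
F = 36 * 28 * 0.69
F = 695.5 N


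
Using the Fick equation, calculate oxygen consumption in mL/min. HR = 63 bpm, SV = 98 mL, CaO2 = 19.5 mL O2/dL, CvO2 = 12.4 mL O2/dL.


CO = HR*SV = 63*98/1000 = 6.174 L/min
a-v O2 diff = 19.5 - 12.4 = 7.1 mL/dL
VO2 = CO * (CaO2-CvO2) * 10 dL/L
VO2 = 6.174 * 7.1 * 10
VO2 = 438.4 mL/min


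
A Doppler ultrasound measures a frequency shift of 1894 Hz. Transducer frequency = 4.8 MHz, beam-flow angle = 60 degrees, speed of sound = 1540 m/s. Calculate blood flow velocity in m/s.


v = fd * c / (2 * f0 * cos(theta))
v = 1894 * 1540 / (2 * 4.8000e+06 * cos(60))
v = 0.6077 m/s


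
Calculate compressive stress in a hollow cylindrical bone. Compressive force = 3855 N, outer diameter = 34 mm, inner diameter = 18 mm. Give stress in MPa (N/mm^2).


A = pi*(r_o^2 - r_i^2)
r_o = 17 mm, r_i = 9 mm
A = 653.451 mm^2
sigma = F/A = 3855 / 653.451
sigma = 5.899 MPa


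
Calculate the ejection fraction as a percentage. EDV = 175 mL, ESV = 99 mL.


SV = EDV - ESV = 175 - 99 = 76 mL
EF = SV/EDV * 100 = 76/175 * 100
EF = 43.43%


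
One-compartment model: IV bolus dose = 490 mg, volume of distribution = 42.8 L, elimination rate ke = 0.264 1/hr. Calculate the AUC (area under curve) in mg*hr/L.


C0 = Dose/Vd = 490/42.8 = 11.4486 mg/L
AUC = C0/ke = 11.4486/0.264
AUC = 43.37 mg*hr/L


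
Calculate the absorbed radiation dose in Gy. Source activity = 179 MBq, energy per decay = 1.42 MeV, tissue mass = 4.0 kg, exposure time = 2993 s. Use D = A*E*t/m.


A = 179 MBq = 1.7900e+08 Bq
E = 1.42 MeV = 2.27484e-13 J
D = A*E*t/m = 1.7900e+08*2.27484e-13*2993/4.0
D = 0.03047 Gy


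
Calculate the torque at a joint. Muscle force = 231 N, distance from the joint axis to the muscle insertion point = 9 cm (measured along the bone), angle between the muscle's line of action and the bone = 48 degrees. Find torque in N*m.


Torque = F * d * sin(theta)   (moment arm = d*sin(theta))
d = 9 cm = 0.09 m
Torque = 231 * 0.09 * sin(48)
Torque = 15.45 N*m


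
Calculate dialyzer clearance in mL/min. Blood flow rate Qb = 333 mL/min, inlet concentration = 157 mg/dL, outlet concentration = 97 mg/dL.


K = Qb * (Cb_in - Cb_out) / Cb_in
K = 333 * (157 - 97) / 157
K = 127.3 mL/min


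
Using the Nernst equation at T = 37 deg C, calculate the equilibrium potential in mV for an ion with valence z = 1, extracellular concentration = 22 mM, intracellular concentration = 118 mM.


E = (RT/(zF)) * ln(C_out/C_in)
T = 37 + 273.15 = 310.15 K
E = (8.314 * 310.15 / (1 * 96485)) * ln(22/118)
E = -44.89 mV


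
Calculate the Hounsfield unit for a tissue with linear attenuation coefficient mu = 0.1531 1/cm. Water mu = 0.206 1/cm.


HU = ((mu_tissue - mu_water) / mu_water) * 1000
HU = ((0.1531 - 0.206) / 0.206) * 1000
HU = -256.8


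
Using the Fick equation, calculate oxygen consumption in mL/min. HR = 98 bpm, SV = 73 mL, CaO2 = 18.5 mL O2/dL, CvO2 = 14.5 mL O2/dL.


CO = HR*SV = 98*73/1000 = 7.154 L/min
a-v O2 diff = 18.5 - 14.5 = 4 mL/dL
VO2 = CO * (CaO2-CvO2) * 10 dL/L
VO2 = 7.154 * 4 * 10
VO2 = 286.2 mL/min


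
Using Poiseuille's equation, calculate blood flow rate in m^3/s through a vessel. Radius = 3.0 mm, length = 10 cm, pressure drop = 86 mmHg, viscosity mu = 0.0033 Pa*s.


Q = pi*r^4*dP / (8*mu*L)
r = 0.003 m, L = 0.1 m
dP = 86 mmHg = 11465.692 Pa
Q = 0.001105 m^3/s


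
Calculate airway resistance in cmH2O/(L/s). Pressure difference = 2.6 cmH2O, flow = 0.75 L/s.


R = dP / flow
R = 2.6 / 0.75
R = 3.467 cmH2O/(L/s)


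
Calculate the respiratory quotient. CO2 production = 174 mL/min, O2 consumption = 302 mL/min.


RQ = VCO2 / VO2
RQ = 174 / 302
RQ = 0.5762


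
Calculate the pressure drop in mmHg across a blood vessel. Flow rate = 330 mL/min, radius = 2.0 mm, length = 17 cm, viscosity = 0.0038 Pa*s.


dP = 8*mu*L*Q / (pi*r^4)
Q = 330 mL/min = 5.5e-06 m^3/s
dP = 565.478 Pa = 565.478 / 133.322 mmHg = 4.241 mmHg


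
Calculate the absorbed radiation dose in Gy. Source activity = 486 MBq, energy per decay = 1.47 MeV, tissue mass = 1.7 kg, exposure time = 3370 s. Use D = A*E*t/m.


A = 486 MBq = 4.8600e+08 Bq
E = 1.47 MeV = 2.35494e-13 J
D = A*E*t/m = 4.8600e+08*2.35494e-13*3370/1.7
D = 0.2269 Gy


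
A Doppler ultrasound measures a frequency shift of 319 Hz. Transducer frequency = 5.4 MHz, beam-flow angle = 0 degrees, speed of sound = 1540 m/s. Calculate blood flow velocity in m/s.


v = fd * c / (2 * f0 * cos(theta))
v = 319 * 1540 / (2 * 5.4000e+06 * cos(0))
v = 0.04549 m/s


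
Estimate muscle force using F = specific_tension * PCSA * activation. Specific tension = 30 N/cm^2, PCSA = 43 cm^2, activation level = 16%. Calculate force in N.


F = sigma * PCSA * activation
F = 30 * 43 * 0.16
F = 206.4 N


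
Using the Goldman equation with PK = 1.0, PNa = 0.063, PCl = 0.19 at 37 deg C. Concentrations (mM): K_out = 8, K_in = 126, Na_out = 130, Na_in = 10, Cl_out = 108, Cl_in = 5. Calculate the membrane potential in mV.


Vm = (RT/F)*ln((PK*Ko + PNa*Nao + PCl*Cli)/(PK*Ki + PNa*Nai + PCl*Clo))
Numer = 17.14, Denom = 147.15
Vm = -57.46 mV


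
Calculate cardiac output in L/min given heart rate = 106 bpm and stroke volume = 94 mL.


CO = HR * SV
CO = 106 * 94 / 1000
CO = 9.964 L/min


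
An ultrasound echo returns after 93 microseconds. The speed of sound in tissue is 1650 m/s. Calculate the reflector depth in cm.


depth = c * t / 2
t = 93 us = 9.3000e-05 s
depth = 1650 * 9.3000e-05 / 2
depth = 0.076725 m = 7.6725 cm


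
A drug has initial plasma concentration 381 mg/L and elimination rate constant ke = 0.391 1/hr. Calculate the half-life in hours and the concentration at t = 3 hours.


t_half = ln(2) / ke = 0.693147 / 0.391 = 1.773 hr
C(t) = C0 * exp(-ke*t) = 381 * exp(-0.391*3)
C(3) = 117.9 mg/L
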